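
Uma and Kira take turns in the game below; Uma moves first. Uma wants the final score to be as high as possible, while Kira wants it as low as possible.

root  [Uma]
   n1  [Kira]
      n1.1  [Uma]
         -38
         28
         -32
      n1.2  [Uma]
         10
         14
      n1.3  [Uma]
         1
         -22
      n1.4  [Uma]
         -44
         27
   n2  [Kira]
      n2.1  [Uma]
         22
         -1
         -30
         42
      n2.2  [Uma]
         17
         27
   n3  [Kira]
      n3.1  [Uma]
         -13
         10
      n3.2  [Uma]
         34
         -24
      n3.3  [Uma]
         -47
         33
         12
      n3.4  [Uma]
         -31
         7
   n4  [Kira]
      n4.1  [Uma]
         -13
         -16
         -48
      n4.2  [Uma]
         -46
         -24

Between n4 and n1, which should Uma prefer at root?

n4.1 (Uma): max(-13, -16, -48) = -13
n4.2 (Uma): max(-46, -24) = -24
n4 (Kira): min(-13, -24) = -24
n1.1 (Uma): max(-38, 28, -32) = 28
n1.2 (Uma): max(10, 14) = 14
n1.3 (Uma): max(1, -22) = 1
n1.4 (Uma): max(-44, 27) = 27
n1 (Kira): min(28, 14, 1, 27) = 1
Uma prefers the higher value; n4=-24, n1=1. n1 is better since 1 > -24.

n1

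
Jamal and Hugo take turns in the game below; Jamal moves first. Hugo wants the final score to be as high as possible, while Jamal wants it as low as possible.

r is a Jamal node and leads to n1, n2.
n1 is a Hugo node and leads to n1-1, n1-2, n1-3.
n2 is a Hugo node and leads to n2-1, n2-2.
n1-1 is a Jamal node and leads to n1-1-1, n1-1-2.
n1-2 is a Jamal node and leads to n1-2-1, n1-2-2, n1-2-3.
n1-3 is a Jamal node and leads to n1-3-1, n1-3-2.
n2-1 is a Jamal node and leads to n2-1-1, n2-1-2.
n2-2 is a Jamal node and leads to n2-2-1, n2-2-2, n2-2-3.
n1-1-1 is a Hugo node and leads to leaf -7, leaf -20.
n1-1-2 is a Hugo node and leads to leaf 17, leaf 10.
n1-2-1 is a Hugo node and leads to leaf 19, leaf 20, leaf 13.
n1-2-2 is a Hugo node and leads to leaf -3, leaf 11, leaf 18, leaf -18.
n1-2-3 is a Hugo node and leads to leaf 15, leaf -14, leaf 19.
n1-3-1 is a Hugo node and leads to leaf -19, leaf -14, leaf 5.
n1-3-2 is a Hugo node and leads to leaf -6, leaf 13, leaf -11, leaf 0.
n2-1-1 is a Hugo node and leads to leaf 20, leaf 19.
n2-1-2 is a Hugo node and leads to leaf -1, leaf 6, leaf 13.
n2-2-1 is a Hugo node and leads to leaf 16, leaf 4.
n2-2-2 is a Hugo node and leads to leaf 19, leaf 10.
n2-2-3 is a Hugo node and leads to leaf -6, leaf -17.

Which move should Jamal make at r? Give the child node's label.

n1-1-1 (Hugo): max(-7, -20) = -7
n1-1-2 (Hugo): max(17, 10) = 17
n1-1 (Jamal): min(-7, 17) = -7
n1-2-1 (Hugo): max(19, 20, 13) = 20
n1-2-2 (Hugo): max(-3, 11, 18, -18) = 18
n1-2-3 (Hugo): max(15, -14, 19) = 19
n1-2 (Jamal): min(20, 18, 19) = 18
n1-3-1 (Hugo): max(-19, -14, 5) = 5
n1-3-2 (Hugo): max(-6, 13, -11, 0) = 13
n1-3 (Jamal): min(5, 13) = 5
n1 (Hugo): max(-7, 18, 5) = 18
n2-1-1 (Hugo): max(20, 19) = 20
n2-1-2 (Hugo): max(-1, 6, 13) = 13
n2-1 (Jamal): min(20, 13) = 13
n2-2-1 (Hugo): max(16, 4) = 16
n2-2-2 (Hugo): max(19, 10) = 19
n2-2-3 (Hugo): max(-6, -17) = -6
n2-2 (Jamal): min(16, 19, -6) = -6
n2 (Hugo): max(13, -6) = 13
r (Jamal): min(18, 13) = 13
Jamal at r wants the lowest of {n1=18, n2=13}, so chooses n2.

n2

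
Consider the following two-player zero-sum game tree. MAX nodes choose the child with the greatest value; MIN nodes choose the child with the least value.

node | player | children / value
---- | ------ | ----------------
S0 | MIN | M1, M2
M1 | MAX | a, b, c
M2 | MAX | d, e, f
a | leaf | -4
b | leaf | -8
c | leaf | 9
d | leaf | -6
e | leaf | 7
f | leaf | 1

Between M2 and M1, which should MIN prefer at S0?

M2 (MAX): max(-6, 7, 1) = 7
M1 (MAX): max(-4, -8, 9) = 9
MIN prefers the lower value; M2=7, M1=9. M2 is better since 7 < 9.

M2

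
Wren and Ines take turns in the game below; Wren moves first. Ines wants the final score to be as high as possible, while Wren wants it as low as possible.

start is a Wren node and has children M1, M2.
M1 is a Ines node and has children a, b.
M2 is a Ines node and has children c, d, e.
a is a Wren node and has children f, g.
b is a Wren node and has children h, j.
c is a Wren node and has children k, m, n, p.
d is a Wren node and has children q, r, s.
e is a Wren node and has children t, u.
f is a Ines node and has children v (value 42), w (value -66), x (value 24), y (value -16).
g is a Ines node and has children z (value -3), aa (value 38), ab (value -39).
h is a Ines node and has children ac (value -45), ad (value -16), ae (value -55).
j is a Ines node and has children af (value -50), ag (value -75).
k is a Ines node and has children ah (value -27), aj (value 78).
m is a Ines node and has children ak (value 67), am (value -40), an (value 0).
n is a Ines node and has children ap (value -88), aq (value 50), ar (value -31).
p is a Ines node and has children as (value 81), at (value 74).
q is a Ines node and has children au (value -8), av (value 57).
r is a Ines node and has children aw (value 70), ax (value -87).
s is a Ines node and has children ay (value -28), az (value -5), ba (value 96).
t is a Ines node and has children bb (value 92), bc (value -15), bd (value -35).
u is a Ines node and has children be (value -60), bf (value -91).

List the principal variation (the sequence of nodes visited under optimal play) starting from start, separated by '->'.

start -> M1 -> a -> g -> aa

f (Ines): max(42, -66, 24, -16) = 42
g (Ines): max(-3, 38, -39) = 38
a (Wren): min(42, 38) = 38
h (Ines): max(-45, -16, -55) = -16
j (Ines): max(-50, -75) = -50
b (Wren): min(-16, -50) = -50
M1 (Ines): max(38, -50) = 38
k (Ines): max(-27, 78) = 78
m (Ines): max(67, -40, 0) = 67
n (Ines): max(-88, 50, -31) = 50
p (Ines): max(81, 74) = 81
c (Wren): min(78, 67, 50, 81) = 50
q (Ines): max(-8, 57) = 57
r (Ines): max(70, -87) = 70
s (Ines): max(-28, -5, 96) = 96
d (Wren): min(57, 70, 96) = 57
t (Ines): max(92, -15, -35) = 92
u (Ines): max(-60, -91) = -60
e (Wren): min(92, -60) = -60
M2 (Ines): max(50, 57, -60) = 57
start (Wren): min(38, 57) = 38
At start, Wren picks M1 (lowest: 38).
At M1, Ines picks a (highest: 38).
At a, Wren picks g (lowest: 38).
At g, Ines picks aa (highest: 38).
Terminal value 38.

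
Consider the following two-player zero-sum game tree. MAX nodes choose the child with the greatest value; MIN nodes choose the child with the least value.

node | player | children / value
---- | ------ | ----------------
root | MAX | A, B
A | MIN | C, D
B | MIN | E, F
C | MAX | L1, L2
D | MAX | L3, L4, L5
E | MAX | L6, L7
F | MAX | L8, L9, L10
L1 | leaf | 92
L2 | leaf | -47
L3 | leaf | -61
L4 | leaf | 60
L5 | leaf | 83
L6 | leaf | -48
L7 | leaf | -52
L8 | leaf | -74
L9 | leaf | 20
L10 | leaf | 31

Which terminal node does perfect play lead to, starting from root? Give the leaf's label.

L5

C (MAX): max(92, -47) = 92
D (MAX): max(-61, 60, 83) = 83
A (MIN): min(92, 83) = 83
E (MAX): max(-48, -52) = -48
F (MAX): max(-74, 20, 31) = 31
B (MIN): min(-48, 31) = -48
root (MAX): max(83, -48) = 83
At root, MAX picks A (highest: 83).
At A, MIN picks D (lowest: 83).
At D, MAX picks L5 (highest: 83).
Terminal value 83.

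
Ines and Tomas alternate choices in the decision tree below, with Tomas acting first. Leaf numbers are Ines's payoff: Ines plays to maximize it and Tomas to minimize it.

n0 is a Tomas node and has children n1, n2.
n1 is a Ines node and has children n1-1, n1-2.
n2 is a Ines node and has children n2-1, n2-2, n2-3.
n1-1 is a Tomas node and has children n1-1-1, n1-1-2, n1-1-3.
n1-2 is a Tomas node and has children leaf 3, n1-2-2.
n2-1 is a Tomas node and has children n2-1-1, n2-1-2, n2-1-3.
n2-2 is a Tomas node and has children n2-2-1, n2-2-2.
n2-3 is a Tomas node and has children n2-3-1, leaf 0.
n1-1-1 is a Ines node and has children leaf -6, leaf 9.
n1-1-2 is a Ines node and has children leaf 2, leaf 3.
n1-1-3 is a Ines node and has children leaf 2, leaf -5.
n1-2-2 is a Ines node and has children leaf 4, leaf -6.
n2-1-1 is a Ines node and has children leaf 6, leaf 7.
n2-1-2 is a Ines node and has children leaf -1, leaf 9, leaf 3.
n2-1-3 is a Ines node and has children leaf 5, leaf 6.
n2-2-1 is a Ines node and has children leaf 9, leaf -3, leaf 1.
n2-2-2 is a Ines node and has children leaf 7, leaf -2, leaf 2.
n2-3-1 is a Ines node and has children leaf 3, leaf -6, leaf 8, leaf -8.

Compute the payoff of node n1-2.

3

n1-2-2 (Ines): max(4, -6) = 4
n1-2 (Tomas): min(3, 4) = 3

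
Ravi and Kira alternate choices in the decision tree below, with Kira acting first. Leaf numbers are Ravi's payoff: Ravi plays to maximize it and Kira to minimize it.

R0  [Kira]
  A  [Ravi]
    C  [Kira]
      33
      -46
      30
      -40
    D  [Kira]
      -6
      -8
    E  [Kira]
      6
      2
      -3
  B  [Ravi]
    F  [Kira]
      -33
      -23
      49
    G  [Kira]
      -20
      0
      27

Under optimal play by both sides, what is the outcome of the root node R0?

-20

C (Kira): min(33, -46, 30, -40) = -46
D (Kira): min(-6, -8) = -8
E (Kira): min(6, 2, -3) = -3
A (Ravi): max(-46, -8, -3) = -3
F (Kira): min(-33, -23, 49) = -33
G (Kira): min(-20, 0, 27) = -20
B (Ravi): max(-33, -20) = -20
R0 (Kira): min(-3, -20) = -20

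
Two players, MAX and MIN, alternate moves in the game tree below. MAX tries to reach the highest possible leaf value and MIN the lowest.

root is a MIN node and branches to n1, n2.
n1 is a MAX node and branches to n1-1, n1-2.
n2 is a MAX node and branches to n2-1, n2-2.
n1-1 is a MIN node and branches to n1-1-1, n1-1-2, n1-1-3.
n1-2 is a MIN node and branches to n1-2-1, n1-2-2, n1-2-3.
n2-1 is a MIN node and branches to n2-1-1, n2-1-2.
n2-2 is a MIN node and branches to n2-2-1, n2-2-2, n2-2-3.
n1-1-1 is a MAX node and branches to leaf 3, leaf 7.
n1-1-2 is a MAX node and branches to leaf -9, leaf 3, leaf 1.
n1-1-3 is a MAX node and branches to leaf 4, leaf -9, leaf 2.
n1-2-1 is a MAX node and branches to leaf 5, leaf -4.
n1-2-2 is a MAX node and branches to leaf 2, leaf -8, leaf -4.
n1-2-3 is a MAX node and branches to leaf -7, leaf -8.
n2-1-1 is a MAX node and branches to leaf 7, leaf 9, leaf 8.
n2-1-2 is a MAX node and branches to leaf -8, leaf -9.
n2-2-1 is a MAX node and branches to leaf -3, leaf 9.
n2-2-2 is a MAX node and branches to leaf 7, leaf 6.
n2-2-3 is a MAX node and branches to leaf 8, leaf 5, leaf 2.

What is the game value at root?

n1-1-1 (MAX): max(3, 7) = 7
n1-1-2 (MAX): max(-9, 3, 1) = 3
n1-1-3 (MAX): max(4, -9, 2) = 4
n1-1 (MIN): min(7, 3, 4) = 3
n1-2-1 (MAX): max(5, -4) = 5
n1-2-2 (MAX): max(2, -8, -4) = 2
n1-2-3 (MAX): max(-7, -8) = -7
n1-2 (MIN): min(5, 2, -7) = -7
n1 (MAX): max(3, -7) = 3
n2-1-1 (MAX): max(7, 9, 8) = 9
n2-1-2 (MAX): max(-8, -9) = -8
n2-1 (MIN): min(9, -8) = -8
n2-2-1 (MAX): max(-3, 9) = 9
n2-2-2 (MAX): max(7, 6) = 7
n2-2-3 (MAX): max(8, 5, 2) = 8
n2-2 (MIN): min(9, 7, 8) = 7
n2 (MAX): max(-8, 7) = 7
root (MIN): min(3, 7) = 3

3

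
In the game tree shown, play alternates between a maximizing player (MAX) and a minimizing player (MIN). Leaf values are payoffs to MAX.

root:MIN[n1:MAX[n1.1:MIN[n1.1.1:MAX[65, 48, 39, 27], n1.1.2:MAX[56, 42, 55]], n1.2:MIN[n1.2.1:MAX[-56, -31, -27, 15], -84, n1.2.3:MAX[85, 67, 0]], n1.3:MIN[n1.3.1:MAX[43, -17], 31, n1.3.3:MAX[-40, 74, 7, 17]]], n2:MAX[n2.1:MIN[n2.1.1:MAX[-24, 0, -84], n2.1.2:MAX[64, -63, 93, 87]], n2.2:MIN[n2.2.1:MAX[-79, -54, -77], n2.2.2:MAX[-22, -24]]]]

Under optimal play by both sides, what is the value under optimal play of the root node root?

n1.1.1 (MAX): max(65, 48, 39, 27) = 65
n1.1.2 (MAX): max(56, 42, 55) = 56
n1.1 (MIN): min(65, 56) = 56
n1.2.1 (MAX): max(-56, -31, -27, 15) = 15
n1.2.3 (MAX): max(85, 67, 0) = 85
n1.2 (MIN): min(15, -84, 85) = -84
n1.3.1 (MAX): max(43, -17) = 43
n1.3.3 (MAX): max(-40, 74, 7, 17) = 74
n1.3 (MIN): min(43, 31, 74) = 31
n1 (MAX): max(56, -84, 31) = 56
n2.1.1 (MAX): max(-24, 0, -84) = 0
n2.1.2 (MAX): max(64, -63, 93, 87) = 93
n2.1 (MIN): min(0, 93) = 0
n2.2.1 (MAX): max(-79, -54, -77) = -54
n2.2.2 (MAX): max(-22, -24) = -22
n2.2 (MIN): min(-54, -22) = -54
n2 (MAX): max(0, -54) = 0
root (MIN): min(56, 0) = 0

0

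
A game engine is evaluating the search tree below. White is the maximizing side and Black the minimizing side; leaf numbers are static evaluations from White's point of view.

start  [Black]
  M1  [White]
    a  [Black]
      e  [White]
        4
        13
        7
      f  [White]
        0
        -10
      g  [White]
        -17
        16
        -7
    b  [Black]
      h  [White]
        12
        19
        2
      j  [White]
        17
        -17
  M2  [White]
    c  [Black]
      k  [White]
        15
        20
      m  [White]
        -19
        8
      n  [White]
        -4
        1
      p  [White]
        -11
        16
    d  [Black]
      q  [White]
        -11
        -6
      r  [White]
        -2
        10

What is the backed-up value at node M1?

e (White): max(4, 13, 7) = 13
f (White): max(0, -10) = 0
g (White): max(-17, 16, -7) = 16
a (Black): min(13, 0, 16) = 0
h (White): max(12, 19, 2) = 19
j (White): max(17, -17) = 17
b (Black): min(19, 17) = 17
M1 (White): max(0, 17) = 17

17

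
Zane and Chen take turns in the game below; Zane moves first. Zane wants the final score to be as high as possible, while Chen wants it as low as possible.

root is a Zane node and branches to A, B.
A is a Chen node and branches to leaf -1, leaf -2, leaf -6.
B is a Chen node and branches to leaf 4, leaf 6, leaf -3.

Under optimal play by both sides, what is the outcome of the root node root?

-3

A (Chen): min(-1, -2, -6) = -6
B (Chen): min(4, 6, -3) = -3
root (Zane): max(-6, -3) = -3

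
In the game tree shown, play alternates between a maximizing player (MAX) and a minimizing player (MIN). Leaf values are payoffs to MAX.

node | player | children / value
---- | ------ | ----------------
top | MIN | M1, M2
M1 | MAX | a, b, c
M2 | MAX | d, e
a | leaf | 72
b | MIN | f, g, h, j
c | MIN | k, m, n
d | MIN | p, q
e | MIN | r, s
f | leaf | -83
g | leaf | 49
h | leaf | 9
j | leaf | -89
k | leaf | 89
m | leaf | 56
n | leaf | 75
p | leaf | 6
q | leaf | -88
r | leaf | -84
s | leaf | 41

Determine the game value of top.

-84

b (MIN): min(-83, 49, 9, -89) = -89
c (MIN): min(89, 56, 75) = 56
M1 (MAX): max(72, -89, 56) = 72
d (MIN): min(6, -88) = -88
e (MIN): min(-84, 41) = -84
M2 (MAX): max(-88, -84) = -84
top (MIN): min(72, -84) = -84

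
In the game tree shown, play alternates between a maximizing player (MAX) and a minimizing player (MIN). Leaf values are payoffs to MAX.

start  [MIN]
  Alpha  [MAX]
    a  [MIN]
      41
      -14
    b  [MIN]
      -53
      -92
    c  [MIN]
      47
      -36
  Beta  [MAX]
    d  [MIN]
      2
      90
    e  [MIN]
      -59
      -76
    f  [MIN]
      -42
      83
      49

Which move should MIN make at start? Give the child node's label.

a (MIN): min(41, -14) = -14
b (MIN): min(-53, -92) = -92
c (MIN): min(47, -36) = -36
Alpha (MAX): max(-14, -92, -36) = -14
d (MIN): min(2, 90) = 2
e (MIN): min(-59, -76) = -76
f (MIN): min(-42, 83, 49) = -42
Beta (MAX): max(2, -76, -42) = 2
start (MIN): min(-14, 2) = -14
MIN at start wants the lowest of {Alpha=-14, Beta=2}, so chooses Alpha.

Alpha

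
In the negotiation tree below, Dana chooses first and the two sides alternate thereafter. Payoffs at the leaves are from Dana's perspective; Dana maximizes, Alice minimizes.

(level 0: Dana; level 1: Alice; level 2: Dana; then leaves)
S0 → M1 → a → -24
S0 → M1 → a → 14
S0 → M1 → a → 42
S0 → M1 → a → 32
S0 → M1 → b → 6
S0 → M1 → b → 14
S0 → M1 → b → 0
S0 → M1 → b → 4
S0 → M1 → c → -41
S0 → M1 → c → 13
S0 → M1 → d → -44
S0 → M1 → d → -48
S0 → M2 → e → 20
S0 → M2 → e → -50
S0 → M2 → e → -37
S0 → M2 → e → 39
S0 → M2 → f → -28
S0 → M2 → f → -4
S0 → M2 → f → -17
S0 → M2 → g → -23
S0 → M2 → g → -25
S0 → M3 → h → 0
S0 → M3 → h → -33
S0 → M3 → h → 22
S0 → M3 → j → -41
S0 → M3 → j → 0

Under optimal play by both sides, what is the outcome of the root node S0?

0

a (Dana): max(-24, 14, 42, 32) = 42
b (Dana): max(6, 14, 0, 4) = 14
c (Dana): max(-41, 13) = 13
d (Dana): max(-44, -48) = -44
M1 (Alice): min(42, 14, 13, -44) = -44
e (Dana): max(20, -50, -37, 39) = 39
f (Dana): max(-28, -4, -17) = -4
g (Dana): max(-23, -25) = -23
M2 (Alice): min(39, -4, -23) = -23
h (Dana): max(0, -33, 22) = 22
j (Dana): max(-41, 0) = 0
M3 (Alice): min(22, 0) = 0
S0 (Dana): max(-44, -23, 0) = 0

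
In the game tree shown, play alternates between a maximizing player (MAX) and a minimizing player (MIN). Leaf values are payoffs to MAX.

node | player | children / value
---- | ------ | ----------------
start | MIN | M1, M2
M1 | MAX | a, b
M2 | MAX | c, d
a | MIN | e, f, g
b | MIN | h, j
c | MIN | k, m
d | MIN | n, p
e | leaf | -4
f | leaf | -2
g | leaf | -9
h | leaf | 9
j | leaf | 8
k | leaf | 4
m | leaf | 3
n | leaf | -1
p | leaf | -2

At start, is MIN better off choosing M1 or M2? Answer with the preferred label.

a (MIN): min(-4, -2, -9) = -9
b (MIN): min(9, 8) = 8
M1 (MAX): max(-9, 8) = 8
c (MIN): min(4, 3) = 3
d (MIN): min(-1, -2) = -2
M2 (MAX): max(3, -2) = 3
MIN prefers the lower value; M1=8, M2=3. M2 is better since 3 < 8.

M2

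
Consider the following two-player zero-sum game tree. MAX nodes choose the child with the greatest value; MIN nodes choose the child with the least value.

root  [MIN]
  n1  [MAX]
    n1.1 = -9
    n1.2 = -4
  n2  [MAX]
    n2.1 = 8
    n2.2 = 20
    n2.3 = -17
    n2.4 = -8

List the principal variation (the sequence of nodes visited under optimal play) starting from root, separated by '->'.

n1 (MAX): max(-9, -4) = -4
n2 (MAX): max(8, 20, -17, -8) = 20
root (MIN): min(-4, 20) = -4
At root, MIN picks n1 (lowest: -4).
At n1, MAX picks n1.2 (highest: -4).
Terminal value -4.

root -> n1 -> n1.2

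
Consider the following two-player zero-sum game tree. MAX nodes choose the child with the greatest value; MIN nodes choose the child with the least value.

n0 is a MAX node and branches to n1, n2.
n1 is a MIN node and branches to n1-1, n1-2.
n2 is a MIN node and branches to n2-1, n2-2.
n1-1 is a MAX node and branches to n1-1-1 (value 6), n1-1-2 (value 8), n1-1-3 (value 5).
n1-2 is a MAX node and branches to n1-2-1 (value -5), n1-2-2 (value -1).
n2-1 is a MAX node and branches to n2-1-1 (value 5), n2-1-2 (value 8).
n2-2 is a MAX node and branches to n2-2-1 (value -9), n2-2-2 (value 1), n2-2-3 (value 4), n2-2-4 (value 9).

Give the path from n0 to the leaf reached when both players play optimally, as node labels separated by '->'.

n0 -> n2 -> n2-1 -> n2-1-2

n1-1 (MAX): max(6, 8, 5) = 8
n1-2 (MAX): max(-5, -1) = -1
n1 (MIN): min(8, -1) = -1
n2-1 (MAX): max(5, 8) = 8
n2-2 (MAX): max(-9, 1, 4, 9) = 9
n2 (MIN): min(8, 9) = 8
n0 (MAX): max(-1, 8) = 8
At n0, MAX picks n2 (highest: 8).
At n2, MIN picks n2-1 (lowest: 8).
At n2-1, MAX picks n2-1-2 (highest: 8).
Terminal value 8.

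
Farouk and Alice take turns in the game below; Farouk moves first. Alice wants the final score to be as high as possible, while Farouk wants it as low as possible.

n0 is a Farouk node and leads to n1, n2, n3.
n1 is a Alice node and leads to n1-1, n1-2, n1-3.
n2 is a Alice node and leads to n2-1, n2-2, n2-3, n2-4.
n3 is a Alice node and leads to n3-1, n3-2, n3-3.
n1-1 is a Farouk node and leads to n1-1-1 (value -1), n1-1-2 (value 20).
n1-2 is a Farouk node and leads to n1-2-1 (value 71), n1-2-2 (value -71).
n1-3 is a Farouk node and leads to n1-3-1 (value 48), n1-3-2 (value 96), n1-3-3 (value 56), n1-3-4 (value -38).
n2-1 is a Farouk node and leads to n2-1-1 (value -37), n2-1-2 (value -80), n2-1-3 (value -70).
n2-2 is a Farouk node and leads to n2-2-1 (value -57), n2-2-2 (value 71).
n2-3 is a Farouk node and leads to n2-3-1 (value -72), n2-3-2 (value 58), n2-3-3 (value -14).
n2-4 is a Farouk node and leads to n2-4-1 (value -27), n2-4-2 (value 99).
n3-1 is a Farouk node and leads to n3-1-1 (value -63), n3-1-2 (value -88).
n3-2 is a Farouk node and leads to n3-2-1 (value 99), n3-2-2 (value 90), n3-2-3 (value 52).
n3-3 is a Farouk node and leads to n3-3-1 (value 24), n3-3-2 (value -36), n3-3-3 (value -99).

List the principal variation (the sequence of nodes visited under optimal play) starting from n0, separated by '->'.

n0 -> n2 -> n2-4 -> n2-4-1

n1-1 (Farouk): min(-1, 20) = -1
n1-2 (Farouk): min(71, -71) = -71
n1-3 (Farouk): min(48, 96, 56, -38) = -38
n1 (Alice): max(-1, -71, -38) = -1
n2-1 (Farouk): min(-37, -80, -70) = -80
n2-2 (Farouk): min(-57, 71) = -57
n2-3 (Farouk): min(-72, 58, -14) = -72
n2-4 (Farouk): min(-27, 99) = -27
n2 (Alice): max(-80, -57, -72, -27) = -27
n3-1 (Farouk): min(-63, -88) = -88
n3-2 (Farouk): min(99, 90, 52) = 52
n3-3 (Farouk): min(24, -36, -99) = -99
n3 (Alice): max(-88, 52, -99) = 52
n0 (Farouk): min(-1, -27, 52) = -27
At n0, Farouk picks n2 (lowest: -27).
At n2, Alice picks n2-4 (highest: -27).
At n2-4, Farouk picks n2-4-1 (lowest: -27).
Terminal value -27.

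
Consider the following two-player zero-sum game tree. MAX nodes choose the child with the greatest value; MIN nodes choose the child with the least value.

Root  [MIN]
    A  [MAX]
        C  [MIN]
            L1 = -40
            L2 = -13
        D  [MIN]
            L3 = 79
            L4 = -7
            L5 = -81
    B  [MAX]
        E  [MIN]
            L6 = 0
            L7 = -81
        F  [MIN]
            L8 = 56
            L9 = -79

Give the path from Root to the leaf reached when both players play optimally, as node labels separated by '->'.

Root -> B -> F -> L9

C (MIN): min(-40, -13) = -40
D (MIN): min(79, -7, -81) = -81
A (MAX): max(-40, -81) = -40
E (MIN): min(0, -81) = -81
F (MIN): min(56, -79) = -79
B (MAX): max(-81, -79) = -79
Root (MIN): min(-40, -79) = -79
At Root, MIN picks B (lowest: -79).
At B, MAX picks F (highest: -79).
At F, MIN picks L9 (lowest: -79).
Terminal value -79.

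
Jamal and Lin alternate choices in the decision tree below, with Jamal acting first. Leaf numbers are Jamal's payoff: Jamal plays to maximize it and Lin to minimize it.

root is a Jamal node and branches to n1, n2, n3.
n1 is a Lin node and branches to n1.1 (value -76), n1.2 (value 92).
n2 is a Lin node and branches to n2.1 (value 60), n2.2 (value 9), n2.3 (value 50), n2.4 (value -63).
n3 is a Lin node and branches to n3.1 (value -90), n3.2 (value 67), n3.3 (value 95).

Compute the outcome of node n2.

-63

n2 (Lin): min(60, 9, 50, -63) = -63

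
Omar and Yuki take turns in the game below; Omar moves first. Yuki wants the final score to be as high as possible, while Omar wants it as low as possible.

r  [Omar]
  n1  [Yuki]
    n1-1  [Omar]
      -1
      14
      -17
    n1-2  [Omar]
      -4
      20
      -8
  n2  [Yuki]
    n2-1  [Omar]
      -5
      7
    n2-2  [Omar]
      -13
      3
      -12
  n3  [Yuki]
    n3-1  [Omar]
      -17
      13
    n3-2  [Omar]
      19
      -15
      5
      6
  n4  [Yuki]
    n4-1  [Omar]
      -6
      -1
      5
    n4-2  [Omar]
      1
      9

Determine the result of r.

n1-1 (Omar): min(-1, 14, -17) = -17
n1-2 (Omar): min(-4, 20, -8) = -8
n1 (Yuki): max(-17, -8) = -8
n2-1 (Omar): min(-5, 7) = -5
n2-2 (Omar): min(-13, 3, -12) = -13
n2 (Yuki): max(-5, -13) = -5
n3-1 (Omar): min(-17, 13) = -17
n3-2 (Omar): min(19, -15, 5, 6) = -15
n3 (Yuki): max(-17, -15) = -15
n4-1 (Omar): min(-6, -1, 5) = -6
n4-2 (Omar): min(1, 9) = 1
n4 (Yuki): max(-6, 1) = 1
r (Omar): min(-8, -5, -15, 1) = -15

-15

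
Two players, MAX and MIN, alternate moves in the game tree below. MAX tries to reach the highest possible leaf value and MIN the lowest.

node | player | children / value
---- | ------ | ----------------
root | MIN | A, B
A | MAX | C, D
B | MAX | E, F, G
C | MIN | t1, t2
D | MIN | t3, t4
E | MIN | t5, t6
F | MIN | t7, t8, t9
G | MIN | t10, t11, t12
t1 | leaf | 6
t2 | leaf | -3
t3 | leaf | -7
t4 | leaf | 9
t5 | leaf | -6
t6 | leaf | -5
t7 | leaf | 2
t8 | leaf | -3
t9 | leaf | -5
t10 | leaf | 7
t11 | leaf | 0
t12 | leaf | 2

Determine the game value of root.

-3

C (MIN): min(6, -3) = -3
D (MIN): min(-7, 9) = -7
A (MAX): max(-3, -7) = -3
E (MIN): min(-6, -5) = -6
F (MIN): min(2, -3, -5) = -5
G (MIN): min(7, 0, 2) = 0
B (MAX): max(-6, -5, 0) = 0
root (MIN): min(-3, 0) = -3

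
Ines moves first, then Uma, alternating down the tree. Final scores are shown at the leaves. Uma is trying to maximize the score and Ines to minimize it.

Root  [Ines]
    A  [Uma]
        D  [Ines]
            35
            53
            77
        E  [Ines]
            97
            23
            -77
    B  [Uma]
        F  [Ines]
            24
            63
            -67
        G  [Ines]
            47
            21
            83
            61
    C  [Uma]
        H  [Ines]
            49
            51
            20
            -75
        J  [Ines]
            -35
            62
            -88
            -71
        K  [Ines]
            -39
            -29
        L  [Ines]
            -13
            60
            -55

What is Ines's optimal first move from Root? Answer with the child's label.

D (Ines): min(35, 53, 77) = 35
E (Ines): min(97, 23, -77) = -77
A (Uma): max(35, -77) = 35
F (Ines): min(24, 63, -67) = -67
G (Ines): min(47, 21, 83, 61) = 21
B (Uma): max(-67, 21) = 21
H (Ines): min(49, 51, 20, -75) = -75
J (Ines): min(-35, 62, -88, -71) = -88
K (Ines): min(-39, -29) = -39
L (Ines): min(-13, 60, -55) = -55
C (Uma): max(-75, -88, -39, -55) = -39
Root (Ines): min(35, 21, -39) = -39
Ines at Root wants the lowest of {A=35, B=21, C=-39}, so chooses C.

C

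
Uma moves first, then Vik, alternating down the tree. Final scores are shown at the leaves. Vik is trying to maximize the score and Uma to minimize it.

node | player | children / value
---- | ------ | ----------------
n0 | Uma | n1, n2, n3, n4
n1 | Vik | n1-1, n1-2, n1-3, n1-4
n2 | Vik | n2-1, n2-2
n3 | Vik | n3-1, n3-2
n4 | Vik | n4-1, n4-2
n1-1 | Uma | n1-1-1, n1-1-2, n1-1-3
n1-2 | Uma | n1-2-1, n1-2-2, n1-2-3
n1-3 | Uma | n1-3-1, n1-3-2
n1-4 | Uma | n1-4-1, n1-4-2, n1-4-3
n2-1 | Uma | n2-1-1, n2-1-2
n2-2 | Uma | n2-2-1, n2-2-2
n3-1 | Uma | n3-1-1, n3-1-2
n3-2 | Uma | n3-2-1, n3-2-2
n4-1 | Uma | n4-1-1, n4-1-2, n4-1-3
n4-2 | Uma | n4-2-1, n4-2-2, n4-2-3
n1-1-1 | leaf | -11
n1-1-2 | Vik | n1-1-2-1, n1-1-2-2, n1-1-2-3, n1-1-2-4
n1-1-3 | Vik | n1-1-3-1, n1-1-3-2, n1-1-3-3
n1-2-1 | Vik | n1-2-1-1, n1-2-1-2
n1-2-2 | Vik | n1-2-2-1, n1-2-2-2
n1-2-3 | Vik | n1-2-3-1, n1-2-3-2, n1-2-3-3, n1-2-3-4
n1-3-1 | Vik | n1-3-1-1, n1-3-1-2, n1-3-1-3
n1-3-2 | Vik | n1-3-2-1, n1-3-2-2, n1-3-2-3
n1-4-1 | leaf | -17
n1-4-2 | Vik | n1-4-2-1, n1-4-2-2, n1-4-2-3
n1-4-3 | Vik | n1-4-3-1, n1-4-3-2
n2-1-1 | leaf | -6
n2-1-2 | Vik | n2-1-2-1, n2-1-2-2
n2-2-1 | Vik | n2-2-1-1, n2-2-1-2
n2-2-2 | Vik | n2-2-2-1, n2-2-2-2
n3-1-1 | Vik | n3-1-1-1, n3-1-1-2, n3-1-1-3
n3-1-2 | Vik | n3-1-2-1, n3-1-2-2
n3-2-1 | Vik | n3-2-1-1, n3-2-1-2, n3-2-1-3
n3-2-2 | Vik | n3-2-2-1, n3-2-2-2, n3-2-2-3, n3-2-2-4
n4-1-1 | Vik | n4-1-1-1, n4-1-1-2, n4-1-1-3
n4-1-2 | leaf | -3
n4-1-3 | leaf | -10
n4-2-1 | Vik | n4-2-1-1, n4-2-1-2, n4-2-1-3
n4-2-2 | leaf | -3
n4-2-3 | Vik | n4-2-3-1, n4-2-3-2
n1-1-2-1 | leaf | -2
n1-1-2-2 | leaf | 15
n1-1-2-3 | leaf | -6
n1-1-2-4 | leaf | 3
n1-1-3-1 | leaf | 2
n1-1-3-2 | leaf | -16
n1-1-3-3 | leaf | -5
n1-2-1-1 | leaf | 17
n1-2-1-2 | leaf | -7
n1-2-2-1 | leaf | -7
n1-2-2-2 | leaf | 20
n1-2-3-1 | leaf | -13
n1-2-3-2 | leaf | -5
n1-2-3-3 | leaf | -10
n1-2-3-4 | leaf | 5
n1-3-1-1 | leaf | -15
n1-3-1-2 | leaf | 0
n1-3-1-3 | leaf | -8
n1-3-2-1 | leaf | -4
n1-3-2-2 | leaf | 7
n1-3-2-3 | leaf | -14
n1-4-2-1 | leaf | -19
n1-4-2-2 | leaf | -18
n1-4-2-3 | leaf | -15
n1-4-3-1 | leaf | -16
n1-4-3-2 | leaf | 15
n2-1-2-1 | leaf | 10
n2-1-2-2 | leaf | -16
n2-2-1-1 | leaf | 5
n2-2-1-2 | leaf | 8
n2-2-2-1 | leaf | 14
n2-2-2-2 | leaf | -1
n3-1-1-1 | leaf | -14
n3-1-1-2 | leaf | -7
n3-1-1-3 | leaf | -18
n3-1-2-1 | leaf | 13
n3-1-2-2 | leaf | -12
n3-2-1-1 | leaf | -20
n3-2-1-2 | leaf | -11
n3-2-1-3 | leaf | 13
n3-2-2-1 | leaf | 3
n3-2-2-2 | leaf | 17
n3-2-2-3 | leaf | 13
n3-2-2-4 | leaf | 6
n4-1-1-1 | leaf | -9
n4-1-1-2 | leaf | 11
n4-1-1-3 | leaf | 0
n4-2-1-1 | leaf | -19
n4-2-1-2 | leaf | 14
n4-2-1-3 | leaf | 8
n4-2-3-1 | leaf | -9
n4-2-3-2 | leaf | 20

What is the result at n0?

-3

n1-1-2 (Vik): max(-2, 15, -6, 3) = 15
n1-1-3 (Vik): max(2, -16, -5) = 2
n1-1 (Uma): min(-11, 15, 2) = -11
n1-2-1 (Vik): max(17, -7) = 17
n1-2-2 (Vik): max(-7, 20) = 20
n1-2-3 (Vik): max(-13, -5, -10, 5) = 5
n1-2 (Uma): min(17, 20, 5) = 5
n1-3-1 (Vik): max(-15, 0, -8) = 0
n1-3-2 (Vik): max(-4, 7, -14) = 7
n1-3 (Uma): min(0, 7) = 0
n1-4-2 (Vik): max(-19, -18, -15) = -15
n1-4-3 (Vik): max(-16, 15) = 15
n1-4 (Uma): min(-17, -15, 15) = -17
n1 (Vik): max(-11, 5, 0, -17) = 5
n2-1-2 (Vik): max(10, -16) = 10
n2-1 (Uma): min(-6, 10) = -6
n2-2-1 (Vik): max(5, 8) = 8
n2-2-2 (Vik): max(14, -1) = 14
n2-2 (Uma): min(8, 14) = 8
n2 (Vik): max(-6, 8) = 8
n3-1-1 (Vik): max(-14, -7, -18) = -7
n3-1-2 (Vik): max(13, -12) = 13
n3-1 (Uma): min(-7, 13) = -7
n3-2-1 (Vik): max(-20, -11, 13) = 13
n3-2-2 (Vik): max(3, 17, 13, 6) = 17
n3-2 (Uma): min(13, 17) = 13
n3 (Vik): max(-7, 13) = 13
n4-1-1 (Vik): max(-9, 11, 0) = 11
n4-1 (Uma): min(11, -3, -10) = -10
n4-2-1 (Vik): max(-19, 14, 8) = 14
n4-2-3 (Vik): max(-9, 20) = 20
n4-2 (Uma): min(14, -3, 20) = -3
n4 (Vik): max(-10, -3) = -3
n0 (Uma): min(5, 8, 13, -3) = -3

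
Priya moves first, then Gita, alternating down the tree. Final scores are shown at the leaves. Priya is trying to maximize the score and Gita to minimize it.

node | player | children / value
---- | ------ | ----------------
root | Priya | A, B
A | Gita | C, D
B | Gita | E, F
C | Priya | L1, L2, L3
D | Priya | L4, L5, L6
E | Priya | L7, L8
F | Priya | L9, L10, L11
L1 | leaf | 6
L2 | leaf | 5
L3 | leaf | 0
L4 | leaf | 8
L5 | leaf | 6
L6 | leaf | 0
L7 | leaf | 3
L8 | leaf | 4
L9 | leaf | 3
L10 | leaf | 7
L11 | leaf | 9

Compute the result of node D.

8

D (Priya): max(8, 6, 0) = 8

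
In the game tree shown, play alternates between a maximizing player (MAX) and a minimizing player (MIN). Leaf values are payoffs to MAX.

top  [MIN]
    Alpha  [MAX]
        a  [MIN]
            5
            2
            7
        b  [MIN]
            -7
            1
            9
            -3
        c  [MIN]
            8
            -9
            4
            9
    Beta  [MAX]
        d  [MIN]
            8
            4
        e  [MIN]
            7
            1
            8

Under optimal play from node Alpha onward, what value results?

2

a (MIN): min(5, 2, 7) = 2
b (MIN): min(-7, 1, 9, -3) = -7
c (MIN): min(8, -9, 4, 9) = -9
Alpha (MAX): max(2, -7, -9) = 2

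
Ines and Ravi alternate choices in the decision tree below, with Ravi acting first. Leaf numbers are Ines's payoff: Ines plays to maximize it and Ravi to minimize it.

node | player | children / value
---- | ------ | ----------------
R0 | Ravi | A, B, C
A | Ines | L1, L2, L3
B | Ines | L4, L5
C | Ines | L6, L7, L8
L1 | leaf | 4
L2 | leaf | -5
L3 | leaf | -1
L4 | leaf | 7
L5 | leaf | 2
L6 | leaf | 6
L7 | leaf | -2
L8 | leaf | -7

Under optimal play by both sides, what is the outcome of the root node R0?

A (Ines): max(4, -5, -1) = 4
B (Ines): max(7, 2) = 7
C (Ines): max(6, -2, -7) = 6
R0 (Ravi): min(4, 7, 6) = 4

4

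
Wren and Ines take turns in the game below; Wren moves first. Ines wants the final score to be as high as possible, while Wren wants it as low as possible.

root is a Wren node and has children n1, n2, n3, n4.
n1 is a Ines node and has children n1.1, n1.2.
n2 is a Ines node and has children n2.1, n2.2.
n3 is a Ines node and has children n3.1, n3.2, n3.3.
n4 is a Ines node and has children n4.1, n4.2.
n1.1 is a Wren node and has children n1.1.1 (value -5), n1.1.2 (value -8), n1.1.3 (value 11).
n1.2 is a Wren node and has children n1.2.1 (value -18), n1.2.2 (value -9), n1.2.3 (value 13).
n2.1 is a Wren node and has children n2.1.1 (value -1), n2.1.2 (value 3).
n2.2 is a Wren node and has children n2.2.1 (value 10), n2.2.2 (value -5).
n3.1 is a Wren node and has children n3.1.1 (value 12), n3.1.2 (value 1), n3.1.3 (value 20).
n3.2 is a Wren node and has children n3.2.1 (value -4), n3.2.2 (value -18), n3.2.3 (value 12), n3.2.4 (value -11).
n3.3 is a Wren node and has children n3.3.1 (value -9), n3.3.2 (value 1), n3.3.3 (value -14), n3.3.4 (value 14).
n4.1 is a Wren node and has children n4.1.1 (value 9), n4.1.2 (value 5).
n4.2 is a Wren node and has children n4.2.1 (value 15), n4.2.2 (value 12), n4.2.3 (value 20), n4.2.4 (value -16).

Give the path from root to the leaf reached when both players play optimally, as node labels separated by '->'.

n1.1 (Wren): min(-5, -8, 11) = -8
n1.2 (Wren): min(-18, -9, 13) = -18
n1 (Ines): max(-8, -18) = -8
n2.1 (Wren): min(-1, 3) = -1
n2.2 (Wren): min(10, -5) = -5
n2 (Ines): max(-1, -5) = -1
n3.1 (Wren): min(12, 1, 20) = 1
n3.2 (Wren): min(-4, -18, 12, -11) = -18
n3.3 (Wren): min(-9, 1, -14, 14) = -14
n3 (Ines): max(1, -18, -14) = 1
n4.1 (Wren): min(9, 5) = 5
n4.2 (Wren): min(15, 12, 20, -16) = -16
n4 (Ines): max(5, -16) = 5
root (Wren): min(-8, -1, 1, 5) = -8
At root, Wren picks n1 (lowest: -8).
At n1, Ines picks n1.1 (highest: -8).
At n1.1, Wren picks n1.1.2 (lowest: -8).
Terminal value -8.

root -> n1 -> n1.1 -> n1.1.2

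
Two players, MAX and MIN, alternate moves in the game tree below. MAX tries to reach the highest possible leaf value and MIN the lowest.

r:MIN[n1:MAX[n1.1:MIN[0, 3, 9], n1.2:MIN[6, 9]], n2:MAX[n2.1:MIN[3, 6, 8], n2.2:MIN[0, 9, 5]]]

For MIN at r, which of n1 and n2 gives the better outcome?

n2

n1.1 (MIN): min(0, 3, 9) = 0
n1.2 (MIN): min(6, 9) = 6
n1 (MAX): max(0, 6) = 6
n2.1 (MIN): min(3, 6, 8) = 3
n2.2 (MIN): min(0, 9, 5) = 0
n2 (MAX): max(3, 0) = 3
MIN prefers the lower value; n1=6, n2=3. n2 is better since 3 < 6.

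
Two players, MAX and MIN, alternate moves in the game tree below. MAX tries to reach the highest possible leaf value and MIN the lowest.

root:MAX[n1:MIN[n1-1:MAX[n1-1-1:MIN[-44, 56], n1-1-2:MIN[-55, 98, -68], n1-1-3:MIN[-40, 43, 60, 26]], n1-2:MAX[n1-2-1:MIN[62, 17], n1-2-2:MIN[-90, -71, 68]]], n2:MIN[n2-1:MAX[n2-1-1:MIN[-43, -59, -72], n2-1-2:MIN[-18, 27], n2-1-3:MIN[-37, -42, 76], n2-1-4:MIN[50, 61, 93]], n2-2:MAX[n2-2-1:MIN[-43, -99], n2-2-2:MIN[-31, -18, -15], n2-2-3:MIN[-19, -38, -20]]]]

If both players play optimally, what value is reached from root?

-31

n1-1-1 (MIN): min(-44, 56) = -44
n1-1-2 (MIN): min(-55, 98, -68) = -68
n1-1-3 (MIN): min(-40, 43, 60, 26) = -40
n1-1 (MAX): max(-44, -68, -40) = -40
n1-2-1 (MIN): min(62, 17) = 17
n1-2-2 (MIN): min(-90, -71, 68) = -90
n1-2 (MAX): max(17, -90) = 17
n1 (MIN): min(-40, 17) = -40
n2-1-1 (MIN): min(-43, -59, -72) = -72
n2-1-2 (MIN): min(-18, 27) = -18
n2-1-3 (MIN): min(-37, -42, 76) = -42
n2-1-4 (MIN): min(50, 61, 93) = 50
n2-1 (MAX): max(-72, -18, -42, 50) = 50
n2-2-1 (MIN): min(-43, -99) = -99
n2-2-2 (MIN): min(-31, -18, -15) = -31
n2-2-3 (MIN): min(-19, -38, -20) = -38
n2-2 (MAX): max(-99, -31, -38) = -31
n2 (MIN): min(50, -31) = -31
root (MAX): max(-40, -31) = -31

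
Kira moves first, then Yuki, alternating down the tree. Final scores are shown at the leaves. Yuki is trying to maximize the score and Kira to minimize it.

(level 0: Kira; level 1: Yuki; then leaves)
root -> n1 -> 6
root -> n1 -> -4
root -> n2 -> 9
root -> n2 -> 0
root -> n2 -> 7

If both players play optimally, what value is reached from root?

6

n1 (Yuki): max(6, -4) = 6
n2 (Yuki): max(9, 0, 7) = 9
root (Kira): min(6, 9) = 6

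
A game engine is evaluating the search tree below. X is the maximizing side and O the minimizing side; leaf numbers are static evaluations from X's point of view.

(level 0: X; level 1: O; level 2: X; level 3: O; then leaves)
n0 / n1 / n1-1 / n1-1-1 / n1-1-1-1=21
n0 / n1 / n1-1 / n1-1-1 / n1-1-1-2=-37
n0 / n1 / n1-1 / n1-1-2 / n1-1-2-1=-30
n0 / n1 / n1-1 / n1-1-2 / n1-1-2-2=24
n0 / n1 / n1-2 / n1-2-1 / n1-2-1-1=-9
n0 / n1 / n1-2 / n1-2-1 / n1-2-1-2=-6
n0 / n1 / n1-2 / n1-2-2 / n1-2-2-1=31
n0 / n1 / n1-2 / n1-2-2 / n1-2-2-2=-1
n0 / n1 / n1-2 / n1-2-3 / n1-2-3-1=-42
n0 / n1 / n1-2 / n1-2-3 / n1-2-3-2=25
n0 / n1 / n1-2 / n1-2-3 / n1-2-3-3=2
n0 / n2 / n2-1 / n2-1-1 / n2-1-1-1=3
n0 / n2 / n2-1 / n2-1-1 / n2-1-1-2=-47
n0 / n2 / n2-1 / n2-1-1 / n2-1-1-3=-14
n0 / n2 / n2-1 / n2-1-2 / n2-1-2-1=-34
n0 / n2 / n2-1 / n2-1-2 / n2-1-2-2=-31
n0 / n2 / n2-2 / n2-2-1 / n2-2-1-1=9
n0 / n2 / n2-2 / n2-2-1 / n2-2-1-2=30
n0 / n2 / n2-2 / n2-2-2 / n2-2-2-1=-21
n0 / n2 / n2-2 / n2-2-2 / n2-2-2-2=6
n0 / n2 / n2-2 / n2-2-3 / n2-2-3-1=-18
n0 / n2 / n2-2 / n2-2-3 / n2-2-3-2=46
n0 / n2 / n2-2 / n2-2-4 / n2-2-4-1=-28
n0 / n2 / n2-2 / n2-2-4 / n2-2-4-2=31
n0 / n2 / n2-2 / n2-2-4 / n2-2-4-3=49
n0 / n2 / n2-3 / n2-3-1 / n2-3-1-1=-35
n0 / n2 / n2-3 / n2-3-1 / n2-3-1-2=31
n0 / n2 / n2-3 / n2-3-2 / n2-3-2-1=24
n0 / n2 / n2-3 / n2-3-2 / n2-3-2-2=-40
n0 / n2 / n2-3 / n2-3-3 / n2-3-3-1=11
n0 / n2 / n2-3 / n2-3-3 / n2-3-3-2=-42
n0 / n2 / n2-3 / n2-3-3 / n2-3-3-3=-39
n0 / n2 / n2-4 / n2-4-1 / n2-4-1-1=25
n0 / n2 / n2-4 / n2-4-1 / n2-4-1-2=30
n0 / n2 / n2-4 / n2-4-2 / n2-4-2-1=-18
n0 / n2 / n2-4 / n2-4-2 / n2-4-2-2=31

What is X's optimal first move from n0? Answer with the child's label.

n1

n1-1-1 (O): min(21, -37) = -37
n1-1-2 (O): min(-30, 24) = -30
n1-1 (X): max(-37, -30) = -30
n1-2-1 (O): min(-9, -6) = -9
n1-2-2 (O): min(31, -1) = -1
n1-2-3 (O): min(-42, 25, 2) = -42
n1-2 (X): max(-9, -1, -42) = -1
n1 (O): min(-30, -1) = -30
n2-1-1 (O): min(3, -47, -14) = -47
n2-1-2 (O): min(-34, -31) = -34
n2-1 (X): max(-47, -34) = -34
n2-2-1 (O): min(9, 30) = 9
n2-2-2 (O): min(-21, 6) = -21
n2-2-3 (O): min(-18, 46) = -18
n2-2-4 (O): min(-28, 31, 49) = -28
n2-2 (X): max(9, -21, -18, -28) = 9
n2-3-1 (O): min(-35, 31) = -35
n2-3-2 (O): min(24, -40) = -40
n2-3-3 (O): min(11, -42, -39) = -42
n2-3 (X): max(-35, -40, -42) = -35
n2-4-1 (O): min(25, 30) = 25
n2-4-2 (O): min(-18, 31) = -18
n2-4 (X): max(25, -18) = 25
n2 (O): min(-34, 9, -35, 25) = -35
n0 (X): max(-30, -35) = -30
X at n0 wants the highest of {n1=-30, n2=-35}, so chooses n1.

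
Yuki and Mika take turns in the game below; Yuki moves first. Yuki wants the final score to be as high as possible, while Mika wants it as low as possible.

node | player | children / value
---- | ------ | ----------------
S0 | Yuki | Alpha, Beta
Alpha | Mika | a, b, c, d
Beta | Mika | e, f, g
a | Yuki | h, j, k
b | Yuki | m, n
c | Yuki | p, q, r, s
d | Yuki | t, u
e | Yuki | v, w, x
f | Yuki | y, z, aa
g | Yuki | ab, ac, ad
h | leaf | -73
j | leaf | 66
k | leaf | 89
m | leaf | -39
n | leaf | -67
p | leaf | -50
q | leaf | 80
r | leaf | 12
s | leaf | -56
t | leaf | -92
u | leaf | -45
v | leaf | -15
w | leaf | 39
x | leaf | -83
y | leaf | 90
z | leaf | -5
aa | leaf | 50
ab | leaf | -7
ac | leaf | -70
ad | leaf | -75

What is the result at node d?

-45

d (Yuki): max(-92, -45) = -45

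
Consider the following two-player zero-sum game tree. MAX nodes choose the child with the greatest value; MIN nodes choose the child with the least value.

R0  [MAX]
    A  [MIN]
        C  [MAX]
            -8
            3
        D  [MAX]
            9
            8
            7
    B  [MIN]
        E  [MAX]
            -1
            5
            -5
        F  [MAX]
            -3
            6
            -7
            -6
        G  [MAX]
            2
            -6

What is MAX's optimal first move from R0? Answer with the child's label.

A

C (MAX): max(-8, 3) = 3
D (MAX): max(9, 8, 7) = 9
A (MIN): min(3, 9) = 3
E (MAX): max(-1, 5, -5) = 5
F (MAX): max(-3, 6, -7, -6) = 6
G (MAX): max(2, -6) = 2
B (MIN): min(5, 6, 2) = 2
R0 (MAX): max(3, 2) = 3
MAX at R0 wants the highest of {A=3, B=2}, so chooses A.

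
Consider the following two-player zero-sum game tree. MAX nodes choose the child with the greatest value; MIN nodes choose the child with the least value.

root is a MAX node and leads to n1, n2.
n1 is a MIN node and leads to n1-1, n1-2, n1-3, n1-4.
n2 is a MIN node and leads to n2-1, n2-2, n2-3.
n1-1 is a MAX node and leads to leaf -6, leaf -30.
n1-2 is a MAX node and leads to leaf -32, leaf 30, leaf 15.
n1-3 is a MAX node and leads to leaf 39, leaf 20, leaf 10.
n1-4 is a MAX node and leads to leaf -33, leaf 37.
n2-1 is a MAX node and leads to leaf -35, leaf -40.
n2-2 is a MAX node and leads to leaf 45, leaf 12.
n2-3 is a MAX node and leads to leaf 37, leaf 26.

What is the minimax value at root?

n1-1 (MAX): max(-6, -30) = -6
n1-2 (MAX): max(-32, 30, 15) = 30
n1-3 (MAX): max(39, 20, 10) = 39
n1-4 (MAX): max(-33, 37) = 37
n1 (MIN): min(-6, 30, 39, 37) = -6
n2-1 (MAX): max(-35, -40) = -35
n2-2 (MAX): max(45, 12) = 45
n2-3 (MAX): max(37, 26) = 37
n2 (MIN): min(-35, 45, 37) = -35
root (MAX): max(-6, -35) = -6

-6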